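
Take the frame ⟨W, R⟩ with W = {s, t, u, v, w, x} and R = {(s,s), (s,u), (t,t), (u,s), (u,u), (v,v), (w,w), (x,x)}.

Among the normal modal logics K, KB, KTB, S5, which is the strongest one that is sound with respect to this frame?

Symmetric (axiom B): yes — every pair in R has its reverse in R.
Reflexive (axiom T): yes — every world is R-related to itself.
Euclidean (axiom 5): yes — any two successors of a common world are R-related.
So F validates K, KB, KTB, S5. The strongest is S5.

S5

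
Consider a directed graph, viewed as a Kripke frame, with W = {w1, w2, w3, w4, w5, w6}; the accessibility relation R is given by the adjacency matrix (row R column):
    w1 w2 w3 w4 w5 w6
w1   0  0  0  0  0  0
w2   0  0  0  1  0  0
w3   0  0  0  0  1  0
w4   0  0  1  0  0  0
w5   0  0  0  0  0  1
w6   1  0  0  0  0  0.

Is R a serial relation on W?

No

Serial: no — w1 has no R-successor.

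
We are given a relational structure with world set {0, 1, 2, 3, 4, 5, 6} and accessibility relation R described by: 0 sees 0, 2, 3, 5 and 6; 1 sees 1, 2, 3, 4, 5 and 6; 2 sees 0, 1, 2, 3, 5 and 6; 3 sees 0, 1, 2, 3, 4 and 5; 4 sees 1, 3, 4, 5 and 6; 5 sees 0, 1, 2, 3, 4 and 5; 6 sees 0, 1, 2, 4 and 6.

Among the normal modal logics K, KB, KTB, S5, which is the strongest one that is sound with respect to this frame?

Symmetric (axiom B): yes — every pair in R has its reverse in R.
Reflexive (axiom T): yes — every world is R-related to itself.
Euclidean (axiom 5): no — 0 R 3 and 0 R 6, but not 3 R 6.
So F validates K, KB, KTB; S5 would additionally require R to be Euclidean. The strongest is KTB.

KTB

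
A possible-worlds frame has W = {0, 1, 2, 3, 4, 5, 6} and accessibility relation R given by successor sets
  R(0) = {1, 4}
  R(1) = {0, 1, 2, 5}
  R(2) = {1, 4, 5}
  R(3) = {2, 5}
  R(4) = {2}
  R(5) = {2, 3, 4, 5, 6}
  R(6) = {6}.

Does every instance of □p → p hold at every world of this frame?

The schema T characterises exactly the reflexive frames.
Reflexive: no — 0 is not related to itself.

No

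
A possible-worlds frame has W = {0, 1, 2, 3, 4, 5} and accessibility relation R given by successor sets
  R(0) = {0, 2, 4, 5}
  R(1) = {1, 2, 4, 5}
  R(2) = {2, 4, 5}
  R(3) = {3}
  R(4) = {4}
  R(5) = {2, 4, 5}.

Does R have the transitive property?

Transitive: yes — every two-step R-path is closed by a direct edge.

Yes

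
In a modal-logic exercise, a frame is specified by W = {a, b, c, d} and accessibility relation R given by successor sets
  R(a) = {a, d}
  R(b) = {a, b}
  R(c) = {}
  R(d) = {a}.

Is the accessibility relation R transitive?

Transitive: no — b R a and a R d, but not b R d.

No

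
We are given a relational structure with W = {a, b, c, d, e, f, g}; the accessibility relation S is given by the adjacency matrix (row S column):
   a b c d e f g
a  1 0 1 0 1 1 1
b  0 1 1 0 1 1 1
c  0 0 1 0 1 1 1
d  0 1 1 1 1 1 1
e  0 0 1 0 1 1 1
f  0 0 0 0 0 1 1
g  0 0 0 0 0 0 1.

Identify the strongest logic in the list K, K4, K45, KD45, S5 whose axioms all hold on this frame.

Transitive (axiom 4): yes — every two-step S-path is closed by a direct edge.
Euclidean (axiom 5): no — a S f and a S c, but not f S c.
Serial (axiom D): yes — every world has a successor (e.g. a S a).
Reflexive (axiom T): yes — every world is S-related to itself.
So F validates K, K4; K45 would additionally require S to be Euclidean. The strongest is K4.

K4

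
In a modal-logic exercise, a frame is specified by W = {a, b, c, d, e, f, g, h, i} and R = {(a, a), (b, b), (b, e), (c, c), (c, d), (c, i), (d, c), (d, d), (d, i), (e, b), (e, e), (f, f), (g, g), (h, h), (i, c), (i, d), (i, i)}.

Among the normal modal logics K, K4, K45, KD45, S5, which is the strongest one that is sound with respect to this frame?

S5

Transitive (axiom 4): yes — every two-step R-path is closed by a direct edge.
Euclidean (axiom 5): yes — any two successors of a common world are R-related.
Serial (axiom D): yes — every world has a successor (e.g. a R a).
Reflexive (axiom T): yes — every world is R-related to itself.
So F validates K, K4, K45, KD45, S5. The strongest is S5.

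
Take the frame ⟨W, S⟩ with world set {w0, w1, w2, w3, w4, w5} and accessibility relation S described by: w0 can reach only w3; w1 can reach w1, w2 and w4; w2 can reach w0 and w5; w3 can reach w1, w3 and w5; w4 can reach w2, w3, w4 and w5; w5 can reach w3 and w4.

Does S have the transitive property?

Transitive: no — w0 S w3 and w3 S w1, but not w0 S w1.

No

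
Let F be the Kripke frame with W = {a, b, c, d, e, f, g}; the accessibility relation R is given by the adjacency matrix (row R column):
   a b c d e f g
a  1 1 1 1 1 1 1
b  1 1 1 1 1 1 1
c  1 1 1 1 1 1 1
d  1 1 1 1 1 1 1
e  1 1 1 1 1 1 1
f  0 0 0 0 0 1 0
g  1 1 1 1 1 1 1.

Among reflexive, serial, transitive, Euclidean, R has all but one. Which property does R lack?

Euclidean

Reflexive: yes — every world is R-related to itself.
Serial: yes — every world has a successor (e.g. a R a).
Transitive: yes — every two-step R-path is closed by a direct edge.
Euclidean: no — a R f and a R b, but not f R b.
Only Euclidean fails.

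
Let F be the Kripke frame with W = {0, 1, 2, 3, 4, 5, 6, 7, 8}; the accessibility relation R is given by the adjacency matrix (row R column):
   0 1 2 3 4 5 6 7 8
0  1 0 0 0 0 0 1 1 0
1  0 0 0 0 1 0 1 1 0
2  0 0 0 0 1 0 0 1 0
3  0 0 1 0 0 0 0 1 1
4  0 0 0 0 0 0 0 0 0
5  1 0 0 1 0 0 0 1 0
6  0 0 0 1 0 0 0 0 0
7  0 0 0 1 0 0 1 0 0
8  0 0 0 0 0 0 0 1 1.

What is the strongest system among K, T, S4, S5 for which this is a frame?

K

Reflexive (axiom T): no — 1 is not related to itself.
Transitive (axiom 4): no — 0 R 6 and 6 R 3, but not 0 R 3.
Euclidean (axiom 5): no — 0 R 6 and 0 R 7, but not 6 R 7.
So F validates K; T would additionally require R to be reflexive. The strongest is K.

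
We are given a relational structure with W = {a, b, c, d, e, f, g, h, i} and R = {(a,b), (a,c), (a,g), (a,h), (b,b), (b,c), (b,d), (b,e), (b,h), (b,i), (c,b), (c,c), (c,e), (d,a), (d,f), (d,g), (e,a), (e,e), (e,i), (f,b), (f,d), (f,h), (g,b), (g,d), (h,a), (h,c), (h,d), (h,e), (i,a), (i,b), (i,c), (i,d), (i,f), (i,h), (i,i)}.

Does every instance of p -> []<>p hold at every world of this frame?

The schema B characterises exactly the symmetric frames.
Symmetric: no — a R b but not b R a.

No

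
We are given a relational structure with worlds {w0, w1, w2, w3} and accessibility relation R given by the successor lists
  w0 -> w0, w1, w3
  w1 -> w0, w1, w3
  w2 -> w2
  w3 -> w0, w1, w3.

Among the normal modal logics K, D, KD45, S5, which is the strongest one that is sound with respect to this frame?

S5

Serial (axiom D): yes — every world has a successor (e.g. w0 R w0).
Euclidean (axiom 5): yes — any two successors of a common world are R-related.
Transitive (axiom 4): yes — every two-step R-path is closed by a direct edge.
Reflexive (axiom T): yes — every world is R-related to itself.
So F validates K, D, KD45, S5. The strongest is S5.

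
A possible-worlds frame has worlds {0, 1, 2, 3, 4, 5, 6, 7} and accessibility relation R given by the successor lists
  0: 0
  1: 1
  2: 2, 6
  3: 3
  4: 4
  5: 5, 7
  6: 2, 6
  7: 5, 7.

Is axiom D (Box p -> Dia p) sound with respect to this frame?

The schema D characterises exactly the serial frames.
Serial: yes — every world has a successor (e.g. 0 R 0).

Yes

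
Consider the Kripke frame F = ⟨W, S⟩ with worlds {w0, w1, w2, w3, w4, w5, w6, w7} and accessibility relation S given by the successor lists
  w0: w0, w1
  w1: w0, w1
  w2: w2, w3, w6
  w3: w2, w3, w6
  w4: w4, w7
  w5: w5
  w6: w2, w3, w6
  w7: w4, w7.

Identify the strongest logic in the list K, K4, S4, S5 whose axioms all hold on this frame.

Transitive (axiom 4): yes — every two-step S-path is closed by a direct edge.
Reflexive (axiom T): yes — every world is S-related to itself.
Euclidean (axiom 5): yes — any two successors of a common world are S-related.
So F validates K, K4, S4, S5. The strongest is S5.

S5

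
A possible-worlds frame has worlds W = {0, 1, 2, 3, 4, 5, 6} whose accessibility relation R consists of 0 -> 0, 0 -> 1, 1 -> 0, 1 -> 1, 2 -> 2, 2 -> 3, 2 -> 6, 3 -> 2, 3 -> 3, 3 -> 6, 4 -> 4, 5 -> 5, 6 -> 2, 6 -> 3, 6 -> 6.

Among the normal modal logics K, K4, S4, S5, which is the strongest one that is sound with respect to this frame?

S5

Transitive (axiom 4): yes — every two-step R-path is closed by a direct edge.
Reflexive (axiom T): yes — every world is R-related to itself.
Euclidean (axiom 5): yes — any two successors of a common world are R-related.
So F validates K, K4, S4, S5. The strongest is S5.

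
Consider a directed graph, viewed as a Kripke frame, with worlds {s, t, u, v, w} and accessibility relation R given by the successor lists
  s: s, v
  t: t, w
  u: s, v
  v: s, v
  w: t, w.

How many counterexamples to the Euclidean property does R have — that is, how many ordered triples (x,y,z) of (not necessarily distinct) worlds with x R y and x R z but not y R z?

R is Euclidean; there are no such tuples.

0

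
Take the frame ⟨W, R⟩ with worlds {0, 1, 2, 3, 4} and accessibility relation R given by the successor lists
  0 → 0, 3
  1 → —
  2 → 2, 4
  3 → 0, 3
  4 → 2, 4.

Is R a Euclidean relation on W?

Euclidean: yes — any two successors of a common world are R-related.

Yes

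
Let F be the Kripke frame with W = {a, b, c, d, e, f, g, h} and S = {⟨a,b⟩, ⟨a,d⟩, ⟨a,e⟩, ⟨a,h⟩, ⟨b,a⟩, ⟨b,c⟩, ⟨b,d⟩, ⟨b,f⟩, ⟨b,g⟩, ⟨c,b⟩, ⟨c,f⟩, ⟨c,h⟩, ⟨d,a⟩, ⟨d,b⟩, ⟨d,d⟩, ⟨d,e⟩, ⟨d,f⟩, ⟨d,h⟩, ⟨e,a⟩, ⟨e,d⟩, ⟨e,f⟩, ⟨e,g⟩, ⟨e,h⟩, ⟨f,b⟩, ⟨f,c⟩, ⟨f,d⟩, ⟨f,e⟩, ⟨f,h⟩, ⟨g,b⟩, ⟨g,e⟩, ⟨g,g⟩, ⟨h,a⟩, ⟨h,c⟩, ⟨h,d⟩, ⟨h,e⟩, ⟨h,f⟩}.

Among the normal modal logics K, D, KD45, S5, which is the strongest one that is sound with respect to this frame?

D

Serial (axiom D): yes — every world has a successor (e.g. a S b).
Euclidean (axiom 5): no — a S b and a S e, but not b S e.
Transitive (axiom 4): no — a S b and b S c, but not a S c.
Reflexive (axiom T): no — a is not related to itself.
So F validates K, D; KD45 would additionally require S to be Euclidean and transitive. The strongest is D.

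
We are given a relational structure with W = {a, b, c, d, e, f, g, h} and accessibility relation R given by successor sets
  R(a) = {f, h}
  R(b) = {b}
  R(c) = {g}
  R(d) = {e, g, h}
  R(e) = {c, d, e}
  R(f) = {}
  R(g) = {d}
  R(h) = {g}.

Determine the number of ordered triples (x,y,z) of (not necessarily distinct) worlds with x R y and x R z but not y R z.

19

Enumerating: (a,f,f), (a,f,h), (a,h,f), (a,h,h), (c,g,g), (d,e,g), (d,e,h), (d,g,e), (d,g,g), (d,g,h), (d,h,e), (d,h,h), … and 7 more.
Total: 19.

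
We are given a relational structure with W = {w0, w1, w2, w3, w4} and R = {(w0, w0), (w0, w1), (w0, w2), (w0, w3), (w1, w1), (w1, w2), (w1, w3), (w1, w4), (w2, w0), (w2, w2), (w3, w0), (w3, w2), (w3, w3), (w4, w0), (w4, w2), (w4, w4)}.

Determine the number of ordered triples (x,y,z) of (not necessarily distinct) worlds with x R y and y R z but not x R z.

Enumerating: (w0,w1,w4), (w1,w2,w0), (w1,w3,w0), (w1,w4,w0), (w2,w0,w1), (w2,w0,w3), (w3,w0,w1), (w4,w0,w1), (w4,w0,w3).

9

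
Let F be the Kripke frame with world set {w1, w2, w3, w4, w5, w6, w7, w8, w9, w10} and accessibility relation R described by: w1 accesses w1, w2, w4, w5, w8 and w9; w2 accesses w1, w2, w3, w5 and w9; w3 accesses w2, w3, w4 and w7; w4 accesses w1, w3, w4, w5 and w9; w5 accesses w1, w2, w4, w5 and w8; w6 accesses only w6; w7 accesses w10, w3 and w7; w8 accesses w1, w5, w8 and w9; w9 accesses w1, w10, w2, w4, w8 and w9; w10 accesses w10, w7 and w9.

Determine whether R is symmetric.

Yes

Symmetric: yes — every pair in R has its reverse in R.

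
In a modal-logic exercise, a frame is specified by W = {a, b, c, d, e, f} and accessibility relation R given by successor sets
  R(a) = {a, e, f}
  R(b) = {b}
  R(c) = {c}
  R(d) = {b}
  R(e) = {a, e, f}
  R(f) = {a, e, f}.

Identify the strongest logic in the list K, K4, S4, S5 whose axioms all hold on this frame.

Transitive (axiom 4): yes — every two-step R-path is closed by a direct edge.
Reflexive (axiom T): no — d is not related to itself.
Euclidean (axiom 5): yes — any two successors of a common world are R-related.
So F validates K, K4; S4 would additionally require R to be reflexive. The strongest is K4.

K4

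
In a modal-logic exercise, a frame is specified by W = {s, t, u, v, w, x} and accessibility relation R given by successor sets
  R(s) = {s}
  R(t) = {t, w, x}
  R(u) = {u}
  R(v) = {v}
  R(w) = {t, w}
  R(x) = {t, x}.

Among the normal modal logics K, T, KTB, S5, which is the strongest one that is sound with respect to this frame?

KTB

Reflexive (axiom T): yes — every world is R-related to itself.
Symmetric (axiom B): yes — every pair in R has its reverse in R.
Euclidean (axiom 5): no — t R w and t R x, but not w R x.
So F validates K, T, KTB; S5 would additionally require R to be Euclidean. The strongest is KTB.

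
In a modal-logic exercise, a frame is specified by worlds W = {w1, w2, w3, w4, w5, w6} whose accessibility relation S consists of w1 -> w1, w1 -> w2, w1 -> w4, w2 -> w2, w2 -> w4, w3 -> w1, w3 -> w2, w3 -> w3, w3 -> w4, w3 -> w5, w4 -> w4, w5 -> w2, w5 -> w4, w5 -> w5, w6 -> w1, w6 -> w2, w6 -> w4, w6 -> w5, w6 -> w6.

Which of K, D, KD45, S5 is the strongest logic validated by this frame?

D

Serial (axiom D): yes — every world has a successor (e.g. w1 S w1).
Euclidean (axiom 5): no — w1 S w4 and w1 S w2, but not w4 S w2.
Transitive (axiom 4): yes — every two-step S-path is closed by a direct edge.
Reflexive (axiom T): yes — every world is S-related to itself.
So F validates K, D; KD45 would additionally require S to be Euclidean. The strongest is D.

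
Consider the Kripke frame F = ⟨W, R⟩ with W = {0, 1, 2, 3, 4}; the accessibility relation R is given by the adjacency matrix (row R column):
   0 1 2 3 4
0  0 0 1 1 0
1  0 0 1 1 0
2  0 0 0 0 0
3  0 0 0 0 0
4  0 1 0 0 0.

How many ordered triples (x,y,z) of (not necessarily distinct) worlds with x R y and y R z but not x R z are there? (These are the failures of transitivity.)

Enumerating: (4,1,2), (4,1,3).

2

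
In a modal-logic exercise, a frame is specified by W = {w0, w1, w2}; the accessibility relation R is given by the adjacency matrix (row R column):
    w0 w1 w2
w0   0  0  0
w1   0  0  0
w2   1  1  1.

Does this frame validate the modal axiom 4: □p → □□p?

Axiom 4 corresponds to the accessibility relation being transitive.
Transitive: yes — every two-step R-path is closed by a direct edge.

Yes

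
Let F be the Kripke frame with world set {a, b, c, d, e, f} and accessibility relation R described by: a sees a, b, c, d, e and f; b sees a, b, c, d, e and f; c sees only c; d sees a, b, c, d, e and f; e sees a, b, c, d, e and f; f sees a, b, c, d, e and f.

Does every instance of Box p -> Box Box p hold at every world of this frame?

The schema 4 characterises exactly the transitive frames.
Transitive: yes — every two-step R-path is closed by a direct edge.

Yes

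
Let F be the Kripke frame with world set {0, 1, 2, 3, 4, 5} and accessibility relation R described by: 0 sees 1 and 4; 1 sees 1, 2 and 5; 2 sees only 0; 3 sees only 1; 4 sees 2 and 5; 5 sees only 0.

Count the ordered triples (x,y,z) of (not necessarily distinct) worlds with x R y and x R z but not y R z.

Enumerating: (0,1,4), (0,4,1), (0,4,4), (1,2,1), (1,2,2), (1,2,5), (1,5,1), (1,5,2), (1,5,5), (2,0,0), (4,2,2), (4,2,5), (4,5,2), (4,5,5), (5,0,0).

15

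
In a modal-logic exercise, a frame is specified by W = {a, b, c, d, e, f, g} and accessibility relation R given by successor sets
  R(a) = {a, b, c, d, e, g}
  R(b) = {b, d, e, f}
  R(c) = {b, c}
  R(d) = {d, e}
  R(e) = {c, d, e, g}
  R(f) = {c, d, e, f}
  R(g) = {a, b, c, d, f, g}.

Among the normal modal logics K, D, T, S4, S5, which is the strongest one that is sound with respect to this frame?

T

Serial (axiom D): yes — every world has a successor (e.g. a R a).
Reflexive (axiom T): yes — every world is R-related to itself.
Transitive (axiom 4): no — a R b and b R f, but not a R f.
Euclidean (axiom 5): no — a R b and a R c, but not b R c.
So F validates K, D, T; S4 would additionally require R to be transitive. The strongest is T.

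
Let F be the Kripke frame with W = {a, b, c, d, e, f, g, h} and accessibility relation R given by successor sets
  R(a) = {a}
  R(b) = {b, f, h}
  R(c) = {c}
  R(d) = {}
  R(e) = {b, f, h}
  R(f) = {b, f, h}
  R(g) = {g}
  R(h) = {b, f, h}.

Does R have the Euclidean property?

Yes

Euclidean: yes — any two successors of a common world are R-related.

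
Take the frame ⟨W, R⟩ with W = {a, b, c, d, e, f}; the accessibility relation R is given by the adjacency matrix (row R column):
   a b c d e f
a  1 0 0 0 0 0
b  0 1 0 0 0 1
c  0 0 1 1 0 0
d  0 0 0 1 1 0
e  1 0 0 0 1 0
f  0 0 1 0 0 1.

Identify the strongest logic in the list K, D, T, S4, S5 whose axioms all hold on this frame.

T

Serial (axiom D): yes — every world has a successor (e.g. a R a).
Reflexive (axiom T): yes — every world is R-related to itself.
Transitive (axiom 4): no — b R f and f R c, but not b R c.
Euclidean (axiom 5): no — b R f and b R b, but not f R b.
So F validates K, D, T; S4 would additionally require R to be transitive. The strongest is T.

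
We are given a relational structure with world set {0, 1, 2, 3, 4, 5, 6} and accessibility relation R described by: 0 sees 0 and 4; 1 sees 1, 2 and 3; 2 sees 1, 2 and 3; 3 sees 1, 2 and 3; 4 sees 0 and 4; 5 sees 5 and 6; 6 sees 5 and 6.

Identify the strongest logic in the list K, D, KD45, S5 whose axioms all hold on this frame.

Serial (axiom D): yes — every world has a successor (e.g. 0 R 0).
Euclidean (axiom 5): yes — any two successors of a common world are R-related.
Transitive (axiom 4): yes — every two-step R-path is closed by a direct edge.
Reflexive (axiom T): yes — every world is R-related to itself.
So F validates K, D, KD45, S5. The strongest is S5.

S5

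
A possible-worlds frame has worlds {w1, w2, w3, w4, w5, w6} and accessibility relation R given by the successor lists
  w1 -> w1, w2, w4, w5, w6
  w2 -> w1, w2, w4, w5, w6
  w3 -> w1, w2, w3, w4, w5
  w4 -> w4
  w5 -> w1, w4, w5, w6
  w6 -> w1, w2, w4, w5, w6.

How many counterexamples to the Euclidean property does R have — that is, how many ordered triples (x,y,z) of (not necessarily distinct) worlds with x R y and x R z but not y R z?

26

Enumerating: (w1,w4,w1), (w1,w4,w2), (w1,w4,w5), (w1,w4,w6), (w1,w5,w2), (w2,w4,w1), (w2,w4,w2), (w2,w4,w5), (w2,w4,w6), (w2,w5,w2), (w3,w1,w3), (w3,w2,w3), … and 14 more.
Total: 26.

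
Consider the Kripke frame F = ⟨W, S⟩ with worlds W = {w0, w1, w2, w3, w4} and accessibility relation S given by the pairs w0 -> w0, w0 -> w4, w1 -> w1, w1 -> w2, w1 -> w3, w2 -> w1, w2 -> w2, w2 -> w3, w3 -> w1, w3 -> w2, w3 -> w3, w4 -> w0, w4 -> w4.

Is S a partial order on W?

No

Reflexive: yes — every world is S-related to itself.
Transitive: yes — every two-step S-path is closed by a direct edge.
Antisymmetric: no — w0 S w4 and w4 S w0 with w0 ≠ w4.
So S is not a partial order.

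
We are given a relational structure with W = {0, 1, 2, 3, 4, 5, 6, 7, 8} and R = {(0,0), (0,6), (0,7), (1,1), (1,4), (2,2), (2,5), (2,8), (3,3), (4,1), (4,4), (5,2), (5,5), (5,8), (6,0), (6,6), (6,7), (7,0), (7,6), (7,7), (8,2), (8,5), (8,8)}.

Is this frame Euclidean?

Yes

Euclidean: yes — any two successors of a common world are R-related.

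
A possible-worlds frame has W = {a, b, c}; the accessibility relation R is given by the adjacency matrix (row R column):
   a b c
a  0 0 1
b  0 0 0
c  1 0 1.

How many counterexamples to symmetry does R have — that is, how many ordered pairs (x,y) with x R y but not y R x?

R is symmetric; there are no such tuples.

0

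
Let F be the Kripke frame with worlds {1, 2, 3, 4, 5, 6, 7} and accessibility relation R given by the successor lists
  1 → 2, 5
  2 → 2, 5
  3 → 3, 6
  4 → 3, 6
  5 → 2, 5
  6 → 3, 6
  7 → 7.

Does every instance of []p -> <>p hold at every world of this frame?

By correspondence theory, D is valid on a frame iff R is serial.
Serial: yes — every world has a successor (e.g. 1 R 2).

Yes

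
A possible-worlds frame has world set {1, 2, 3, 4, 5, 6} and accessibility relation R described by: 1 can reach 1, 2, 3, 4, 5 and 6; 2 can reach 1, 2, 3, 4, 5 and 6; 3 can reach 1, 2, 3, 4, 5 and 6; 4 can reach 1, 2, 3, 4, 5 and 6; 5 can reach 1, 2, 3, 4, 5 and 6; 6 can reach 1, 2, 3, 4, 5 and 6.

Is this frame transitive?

Yes

Transitive: yes — every two-step R-path is closed by a direct edge.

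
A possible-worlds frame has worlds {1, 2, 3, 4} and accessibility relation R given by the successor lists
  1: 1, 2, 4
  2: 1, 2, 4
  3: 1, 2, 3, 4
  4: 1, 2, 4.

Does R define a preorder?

Yes

Reflexive: yes — every world is R-related to itself.
Transitive: yes — every two-step R-path is closed by a direct edge.
So R is a preorder.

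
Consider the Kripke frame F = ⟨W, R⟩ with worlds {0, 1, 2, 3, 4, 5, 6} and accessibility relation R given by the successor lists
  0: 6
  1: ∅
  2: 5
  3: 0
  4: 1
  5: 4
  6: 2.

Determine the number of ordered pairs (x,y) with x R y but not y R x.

Enumerating: (0,6), (2,5), (3,0), (4,1), (5,4), (6,2).

6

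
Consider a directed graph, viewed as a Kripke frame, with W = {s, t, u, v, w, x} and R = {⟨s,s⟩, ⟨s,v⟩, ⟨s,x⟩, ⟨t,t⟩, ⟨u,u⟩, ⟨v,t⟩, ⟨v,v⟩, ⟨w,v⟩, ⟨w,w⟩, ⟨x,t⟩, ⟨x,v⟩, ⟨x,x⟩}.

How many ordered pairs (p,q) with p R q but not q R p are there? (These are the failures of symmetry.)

6

Enumerating: (s,v), (s,x), (v,t), (w,v), (x,t), (x,v).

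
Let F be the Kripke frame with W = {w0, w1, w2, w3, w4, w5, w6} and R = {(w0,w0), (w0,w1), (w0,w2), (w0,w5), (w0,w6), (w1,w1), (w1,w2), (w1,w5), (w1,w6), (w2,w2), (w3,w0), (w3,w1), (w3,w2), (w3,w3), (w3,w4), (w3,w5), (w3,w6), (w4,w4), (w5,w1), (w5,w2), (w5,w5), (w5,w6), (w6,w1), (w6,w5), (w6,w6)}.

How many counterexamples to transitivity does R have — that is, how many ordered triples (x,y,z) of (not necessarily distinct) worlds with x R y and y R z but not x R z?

2

Enumerating: (w6,w1,w2), (w6,w5,w2).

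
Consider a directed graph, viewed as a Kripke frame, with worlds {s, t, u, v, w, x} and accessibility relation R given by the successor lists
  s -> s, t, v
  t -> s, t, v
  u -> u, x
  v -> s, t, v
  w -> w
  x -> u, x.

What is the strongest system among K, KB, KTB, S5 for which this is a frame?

S5

Symmetric (axiom B): yes — every pair in R has its reverse in R.
Reflexive (axiom T): yes — every world is R-related to itself.
Euclidean (axiom 5): yes — any two successors of a common world are R-related.
So F validates K, KB, KTB, S5. The strongest is S5.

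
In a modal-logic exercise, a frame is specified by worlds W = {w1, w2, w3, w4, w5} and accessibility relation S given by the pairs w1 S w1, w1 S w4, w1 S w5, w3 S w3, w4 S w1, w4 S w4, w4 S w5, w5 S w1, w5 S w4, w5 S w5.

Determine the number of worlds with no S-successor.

Enumerating: w2.

1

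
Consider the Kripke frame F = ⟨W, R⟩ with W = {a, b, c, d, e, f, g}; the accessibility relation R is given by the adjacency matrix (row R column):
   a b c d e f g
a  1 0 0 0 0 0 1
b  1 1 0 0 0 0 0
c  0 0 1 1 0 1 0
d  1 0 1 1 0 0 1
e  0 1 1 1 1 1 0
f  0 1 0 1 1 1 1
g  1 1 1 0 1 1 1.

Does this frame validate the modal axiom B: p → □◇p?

By correspondence theory, B is valid on a frame iff R is symmetric.
Symmetric: no — b R a but not a R b.

No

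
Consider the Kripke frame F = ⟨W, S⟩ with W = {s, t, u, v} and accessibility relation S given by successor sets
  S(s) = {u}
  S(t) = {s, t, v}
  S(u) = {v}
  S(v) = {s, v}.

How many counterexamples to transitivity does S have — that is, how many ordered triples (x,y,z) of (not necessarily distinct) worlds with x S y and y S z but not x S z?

4

Enumerating: (s,u,v), (t,s,u), (u,v,s), (v,s,u).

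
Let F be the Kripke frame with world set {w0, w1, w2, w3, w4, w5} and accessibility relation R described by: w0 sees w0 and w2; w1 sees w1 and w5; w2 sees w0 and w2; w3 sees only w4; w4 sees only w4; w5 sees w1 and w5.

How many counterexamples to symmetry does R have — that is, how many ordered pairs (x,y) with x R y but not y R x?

1

Enumerating: (w3,w4).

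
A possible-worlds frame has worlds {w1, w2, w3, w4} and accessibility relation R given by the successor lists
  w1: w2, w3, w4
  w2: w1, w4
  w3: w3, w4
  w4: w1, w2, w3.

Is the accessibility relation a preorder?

No

Reflexive: no — w1 is not related to itself.
Transitive: no — w2 R w1 and w1 R w3, but not w2 R w3.
So R is not a preorder.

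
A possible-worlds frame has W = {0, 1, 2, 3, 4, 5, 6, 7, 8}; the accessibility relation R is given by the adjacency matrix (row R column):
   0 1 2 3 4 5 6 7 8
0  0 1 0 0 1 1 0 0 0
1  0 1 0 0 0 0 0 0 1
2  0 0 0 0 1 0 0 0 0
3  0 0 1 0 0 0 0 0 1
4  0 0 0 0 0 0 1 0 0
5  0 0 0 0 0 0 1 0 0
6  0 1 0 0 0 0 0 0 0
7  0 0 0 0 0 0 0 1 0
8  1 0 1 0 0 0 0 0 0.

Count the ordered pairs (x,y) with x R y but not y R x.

12

Enumerating: (0,1), (0,4), (0,5), (1,8), (2,4), (3,2), (3,8), (4,6), (5,6), (6,1), (8,0), (8,2).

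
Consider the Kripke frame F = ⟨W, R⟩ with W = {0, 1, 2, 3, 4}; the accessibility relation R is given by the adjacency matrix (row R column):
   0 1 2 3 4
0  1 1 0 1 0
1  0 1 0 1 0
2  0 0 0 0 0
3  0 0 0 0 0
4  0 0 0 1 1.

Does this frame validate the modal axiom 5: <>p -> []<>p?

No

The schema 5 characterises exactly the Euclidean frames.
Euclidean: no — 0 R 3 and 0 R 1, but not 3 R 1.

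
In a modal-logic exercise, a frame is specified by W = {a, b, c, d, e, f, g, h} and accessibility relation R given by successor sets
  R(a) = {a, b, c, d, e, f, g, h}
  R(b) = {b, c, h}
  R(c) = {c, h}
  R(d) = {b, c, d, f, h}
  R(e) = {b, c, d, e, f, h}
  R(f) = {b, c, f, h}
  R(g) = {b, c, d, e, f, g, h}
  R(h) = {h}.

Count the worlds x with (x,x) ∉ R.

R is reflexive; there are no such worlds.

0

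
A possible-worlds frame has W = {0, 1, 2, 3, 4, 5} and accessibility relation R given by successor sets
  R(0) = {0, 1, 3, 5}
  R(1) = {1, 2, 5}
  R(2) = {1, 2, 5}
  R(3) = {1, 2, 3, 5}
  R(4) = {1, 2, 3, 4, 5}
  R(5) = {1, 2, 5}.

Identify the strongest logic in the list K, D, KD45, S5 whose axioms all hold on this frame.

Serial (axiom D): yes — every world has a successor (e.g. 0 R 0).
Euclidean (axiom 5): no — 0 R 1 and 0 R 3, but not 1 R 3.
Transitive (axiom 4): no — 0 R 1 and 1 R 2, but not 0 R 2.
Reflexive (axiom T): yes — every world is R-related to itself.
So F validates K, D; KD45 would additionally require R to be Euclidean and transitive. The strongest is D.

D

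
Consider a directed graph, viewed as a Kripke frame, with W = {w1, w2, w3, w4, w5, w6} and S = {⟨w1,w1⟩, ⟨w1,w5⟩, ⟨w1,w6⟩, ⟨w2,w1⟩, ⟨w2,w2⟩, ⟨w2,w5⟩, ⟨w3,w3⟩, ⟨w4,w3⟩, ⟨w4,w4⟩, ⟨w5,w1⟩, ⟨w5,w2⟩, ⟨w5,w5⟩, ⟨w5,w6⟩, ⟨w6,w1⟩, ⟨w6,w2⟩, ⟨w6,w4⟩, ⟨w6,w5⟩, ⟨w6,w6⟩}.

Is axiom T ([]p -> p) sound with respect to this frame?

The schema T characterises exactly the reflexive frames.
Reflexive: yes — every world is S-related to itself.

Yes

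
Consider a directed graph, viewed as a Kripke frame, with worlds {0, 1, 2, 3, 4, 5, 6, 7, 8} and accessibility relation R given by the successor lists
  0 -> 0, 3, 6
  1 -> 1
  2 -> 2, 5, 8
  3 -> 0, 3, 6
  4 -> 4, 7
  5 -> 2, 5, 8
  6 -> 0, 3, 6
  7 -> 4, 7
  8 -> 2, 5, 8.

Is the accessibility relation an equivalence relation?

Yes

Reflexive: yes — every world is R-related to itself.
Symmetric: yes — every pair in R has its reverse in R.
Transitive: yes — every two-step R-path is closed by a direct edge.
So R is an equivalence relation.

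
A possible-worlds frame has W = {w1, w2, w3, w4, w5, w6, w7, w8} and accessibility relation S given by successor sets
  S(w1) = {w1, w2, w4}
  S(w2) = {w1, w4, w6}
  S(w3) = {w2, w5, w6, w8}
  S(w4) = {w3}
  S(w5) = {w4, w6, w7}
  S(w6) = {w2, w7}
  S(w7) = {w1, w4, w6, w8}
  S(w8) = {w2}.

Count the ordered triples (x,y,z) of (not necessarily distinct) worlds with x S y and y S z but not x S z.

Enumerating: (w1,w2,w6), (w1,w4,w3), (w2,w1,w2), (w2,w4,w3), (w2,w6,w2), (w2,w6,w7), (w3,w2,w1), (w3,w2,w4), (w3,w5,w4), (w3,w5,w7), (w3,w6,w7), (w4,w3,w2), … and 22 more.
Total: 34.

34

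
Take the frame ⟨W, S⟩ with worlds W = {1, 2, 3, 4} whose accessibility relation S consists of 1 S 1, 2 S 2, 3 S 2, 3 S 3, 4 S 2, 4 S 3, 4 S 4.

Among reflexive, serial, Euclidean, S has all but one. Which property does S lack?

Reflexive: yes — every world is S-related to itself.
Serial: yes — every world has a successor (e.g. 1 S 1).
Euclidean: no — 4 S 2 and 4 S 3, but not 2 S 3.
Only Euclidean fails.

Euclidean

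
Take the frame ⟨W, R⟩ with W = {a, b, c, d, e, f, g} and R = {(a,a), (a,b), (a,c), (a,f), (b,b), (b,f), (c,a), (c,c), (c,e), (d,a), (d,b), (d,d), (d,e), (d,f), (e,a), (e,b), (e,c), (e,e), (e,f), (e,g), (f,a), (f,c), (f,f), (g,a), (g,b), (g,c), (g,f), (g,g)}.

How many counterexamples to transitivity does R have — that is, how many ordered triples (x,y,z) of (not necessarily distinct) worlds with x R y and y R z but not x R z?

15

Enumerating: (a,c,e), (b,f,a), (b,f,c), (c,a,b), (c,a,f), (c,e,b), (c,e,f), (c,e,g), (d,a,c), (d,e,c), (d,e,g), (d,f,c), (f,a,b), (f,c,e), (g,c,e).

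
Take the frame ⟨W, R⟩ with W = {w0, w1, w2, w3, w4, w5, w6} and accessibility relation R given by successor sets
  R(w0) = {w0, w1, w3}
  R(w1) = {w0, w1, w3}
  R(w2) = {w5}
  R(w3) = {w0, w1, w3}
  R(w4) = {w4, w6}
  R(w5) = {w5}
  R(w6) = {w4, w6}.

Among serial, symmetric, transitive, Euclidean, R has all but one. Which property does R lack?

symmetric

Serial: yes — every world has a successor (e.g. w0 R w0).
Symmetric: no — w2 R w5 but not w5 R w2.
Transitive: yes — every two-step R-path is closed by a direct edge.
Euclidean: yes — any two successors of a common world are R-related.
Only symmetric fails.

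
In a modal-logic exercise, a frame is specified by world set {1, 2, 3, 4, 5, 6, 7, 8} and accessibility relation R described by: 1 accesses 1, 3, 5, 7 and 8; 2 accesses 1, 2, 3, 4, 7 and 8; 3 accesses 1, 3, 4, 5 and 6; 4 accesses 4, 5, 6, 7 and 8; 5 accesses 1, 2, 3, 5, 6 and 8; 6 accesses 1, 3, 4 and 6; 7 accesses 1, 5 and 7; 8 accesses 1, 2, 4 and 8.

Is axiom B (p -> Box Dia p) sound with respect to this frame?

No

Axiom B corresponds to the accessibility relation being symmetric.
Symmetric: no — 2 R 1 but not 1 R 2.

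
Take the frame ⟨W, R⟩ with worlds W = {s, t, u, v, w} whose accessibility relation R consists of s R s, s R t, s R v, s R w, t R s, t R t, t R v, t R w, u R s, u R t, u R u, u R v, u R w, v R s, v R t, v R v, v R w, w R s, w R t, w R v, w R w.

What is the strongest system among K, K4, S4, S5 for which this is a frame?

S4

Transitive (axiom 4): yes — every two-step R-path is closed by a direct edge.
Reflexive (axiom T): yes — every world is R-related to itself.
Euclidean (axiom 5): no — u R s and u R u, but not s R u.
So F validates K, K4, S4; S5 would additionally require R to be Euclidean. The strongest is S4.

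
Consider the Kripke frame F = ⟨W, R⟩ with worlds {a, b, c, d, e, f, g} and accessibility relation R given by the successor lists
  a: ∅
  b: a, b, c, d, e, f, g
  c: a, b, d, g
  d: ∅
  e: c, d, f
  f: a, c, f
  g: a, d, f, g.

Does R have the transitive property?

Transitive: no — c R b and b R e, but not c R e.

No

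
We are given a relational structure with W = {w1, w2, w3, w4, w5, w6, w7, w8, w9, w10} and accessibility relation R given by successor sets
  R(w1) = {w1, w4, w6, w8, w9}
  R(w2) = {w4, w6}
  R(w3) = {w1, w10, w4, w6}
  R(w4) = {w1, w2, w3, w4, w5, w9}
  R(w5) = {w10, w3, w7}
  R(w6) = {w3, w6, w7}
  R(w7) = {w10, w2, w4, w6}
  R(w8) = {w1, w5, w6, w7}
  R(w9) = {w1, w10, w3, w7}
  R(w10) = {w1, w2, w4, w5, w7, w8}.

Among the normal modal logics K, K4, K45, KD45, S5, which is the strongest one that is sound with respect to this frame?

K

Transitive (axiom 4): no — w1 R w4 and w4 R w2, but not w1 R w2.
Euclidean (axiom 5): no — w1 R w4 and w1 R w6, but not w4 R w6.
Serial (axiom D): yes — every world has a successor (e.g. w1 R w1).
Reflexive (axiom T): no — w2 is not related to itself.
So F validates K; K4 would additionally require R to be transitive. The strongest is K.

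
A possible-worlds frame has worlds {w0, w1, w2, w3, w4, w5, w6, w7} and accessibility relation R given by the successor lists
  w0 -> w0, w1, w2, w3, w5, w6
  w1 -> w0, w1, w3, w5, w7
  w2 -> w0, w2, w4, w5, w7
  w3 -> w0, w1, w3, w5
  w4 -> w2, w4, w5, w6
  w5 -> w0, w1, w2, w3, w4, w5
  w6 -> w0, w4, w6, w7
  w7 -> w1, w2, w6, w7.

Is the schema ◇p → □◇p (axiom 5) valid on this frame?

No

By correspondence theory, 5 is valid on a frame iff R is Euclidean.
Euclidean: no — w0 R w1 and w0 R w2, but not w1 R w2.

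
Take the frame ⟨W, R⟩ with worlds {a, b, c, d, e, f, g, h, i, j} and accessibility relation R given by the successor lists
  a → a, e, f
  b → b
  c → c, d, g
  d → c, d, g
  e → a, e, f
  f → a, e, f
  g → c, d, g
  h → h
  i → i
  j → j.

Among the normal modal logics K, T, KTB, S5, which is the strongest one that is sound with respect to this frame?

Reflexive (axiom T): yes — every world is R-related to itself.
Symmetric (axiom B): yes — every pair in R has its reverse in R.
Euclidean (axiom 5): yes — any two successors of a common world are R-related.
So F validates K, T, KTB, S5. The strongest is S5.

S5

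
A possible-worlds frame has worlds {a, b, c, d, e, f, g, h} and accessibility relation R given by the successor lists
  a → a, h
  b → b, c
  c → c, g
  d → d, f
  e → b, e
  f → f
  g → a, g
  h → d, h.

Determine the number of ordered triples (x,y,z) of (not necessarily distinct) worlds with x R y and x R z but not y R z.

7

Enumerating: (a,h,a), (b,c,b), (c,g,c), (d,f,d), (e,b,e), (g,a,g), (h,d,h).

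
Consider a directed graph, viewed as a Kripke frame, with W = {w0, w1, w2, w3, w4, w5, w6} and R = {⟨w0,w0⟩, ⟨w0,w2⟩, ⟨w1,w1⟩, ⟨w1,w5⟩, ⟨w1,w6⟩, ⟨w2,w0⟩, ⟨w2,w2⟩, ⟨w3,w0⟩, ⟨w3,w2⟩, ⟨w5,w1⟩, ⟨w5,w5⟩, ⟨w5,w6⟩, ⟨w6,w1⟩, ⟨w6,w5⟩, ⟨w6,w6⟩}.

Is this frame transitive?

Transitive: yes — every two-step R-path is closed by a direct edge.

Yes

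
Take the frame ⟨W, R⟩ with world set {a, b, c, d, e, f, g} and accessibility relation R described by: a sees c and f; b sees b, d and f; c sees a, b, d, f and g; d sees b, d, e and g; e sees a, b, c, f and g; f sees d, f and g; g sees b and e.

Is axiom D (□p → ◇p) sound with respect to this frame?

Yes

Axiom D corresponds to the accessibility relation being serial.
Serial: yes — every world has a successor (e.g. a R c).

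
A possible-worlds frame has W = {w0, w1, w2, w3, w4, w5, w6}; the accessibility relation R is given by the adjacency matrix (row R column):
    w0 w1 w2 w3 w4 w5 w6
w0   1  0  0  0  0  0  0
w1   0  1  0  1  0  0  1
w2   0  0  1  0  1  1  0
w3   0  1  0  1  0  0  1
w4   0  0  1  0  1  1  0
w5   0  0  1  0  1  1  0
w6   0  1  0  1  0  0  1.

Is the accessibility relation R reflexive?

Yes

Reflexive: yes — every world is R-related to itself.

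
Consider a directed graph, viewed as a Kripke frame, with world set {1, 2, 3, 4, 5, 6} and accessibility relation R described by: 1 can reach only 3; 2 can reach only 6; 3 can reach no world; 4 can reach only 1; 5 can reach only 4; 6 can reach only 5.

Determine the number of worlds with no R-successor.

Enumerating: 3.

1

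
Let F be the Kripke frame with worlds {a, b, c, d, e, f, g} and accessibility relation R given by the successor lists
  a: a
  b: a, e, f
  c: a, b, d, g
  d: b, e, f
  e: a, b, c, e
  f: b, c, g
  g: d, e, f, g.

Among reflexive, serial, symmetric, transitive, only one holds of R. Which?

Reflexive: no — b is not related to itself.
Serial: yes — every world has a successor (e.g. a R a).
Symmetric: no — b R a but not a R b.
Transitive: no — b R e and e R c, but not b R c.
Only serial holds.

serial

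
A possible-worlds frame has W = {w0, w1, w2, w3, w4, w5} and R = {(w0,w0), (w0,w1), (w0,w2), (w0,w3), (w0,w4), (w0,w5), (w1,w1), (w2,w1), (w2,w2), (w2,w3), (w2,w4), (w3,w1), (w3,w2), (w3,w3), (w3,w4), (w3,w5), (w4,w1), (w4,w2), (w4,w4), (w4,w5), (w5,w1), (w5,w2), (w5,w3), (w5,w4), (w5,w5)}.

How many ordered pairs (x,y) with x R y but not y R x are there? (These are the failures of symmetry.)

11

Enumerating: (w0,w1), (w0,w2), (w0,w3), (w0,w4), (w0,w5), (w2,w1), (w3,w1), (w3,w4), (w4,w1), (w5,w1), (w5,w2).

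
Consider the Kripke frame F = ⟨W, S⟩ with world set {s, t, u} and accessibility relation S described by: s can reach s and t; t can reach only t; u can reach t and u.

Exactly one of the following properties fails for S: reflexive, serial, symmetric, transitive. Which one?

Reflexive: yes — every world is S-related to itself.
Serial: yes — every world has a successor (e.g. s S s).
Symmetric: no — s S t but not t S s.
Transitive: yes — every two-step S-path is closed by a direct edge.
Only symmetric fails.

symmetric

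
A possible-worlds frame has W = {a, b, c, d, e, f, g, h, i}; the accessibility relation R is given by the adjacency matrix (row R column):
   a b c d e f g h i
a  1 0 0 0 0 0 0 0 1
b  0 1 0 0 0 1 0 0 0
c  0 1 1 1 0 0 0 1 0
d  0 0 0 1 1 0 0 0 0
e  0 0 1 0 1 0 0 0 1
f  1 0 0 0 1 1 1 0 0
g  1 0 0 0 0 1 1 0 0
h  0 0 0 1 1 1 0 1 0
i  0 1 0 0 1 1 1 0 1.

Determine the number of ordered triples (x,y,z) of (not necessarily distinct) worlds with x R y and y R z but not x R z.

31

Enumerating: (a,i,b), (a,i,e), (a,i,f), (a,i,g), (b,f,a), (b,f,e), (b,f,g), (c,b,f), (c,d,e), (c,h,e), (c,h,f), (d,e,c), … and 19 more.
Total: 31.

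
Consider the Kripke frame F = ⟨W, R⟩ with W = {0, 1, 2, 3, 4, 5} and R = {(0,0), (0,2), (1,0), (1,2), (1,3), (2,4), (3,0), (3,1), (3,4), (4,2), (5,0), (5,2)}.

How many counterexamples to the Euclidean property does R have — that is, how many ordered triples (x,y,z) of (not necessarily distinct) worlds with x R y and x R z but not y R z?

Enumerating: (0,2,0), (0,2,2), (1,0,3), (1,2,0), (1,2,2), (1,2,3), (1,3,2), (1,3,3), (2,4,4), (3,0,1), (3,0,4), (3,1,1), … and 7 more.
Total: 19.

19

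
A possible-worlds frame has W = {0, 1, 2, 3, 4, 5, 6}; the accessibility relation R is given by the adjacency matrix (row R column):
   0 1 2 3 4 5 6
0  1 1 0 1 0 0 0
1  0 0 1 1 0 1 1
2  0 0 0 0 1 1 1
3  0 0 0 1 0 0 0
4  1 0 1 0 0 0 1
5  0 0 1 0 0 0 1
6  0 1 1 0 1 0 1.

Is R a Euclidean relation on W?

Euclidean: no — 0 R 3 and 0 R 1, but not 3 R 1.

No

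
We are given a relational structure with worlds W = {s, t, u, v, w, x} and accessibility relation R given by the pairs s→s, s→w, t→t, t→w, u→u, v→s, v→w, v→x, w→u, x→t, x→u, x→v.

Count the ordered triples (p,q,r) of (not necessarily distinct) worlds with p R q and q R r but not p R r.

10

Enumerating: (s,w,u), (t,w,u), (v,w,u), (v,x,t), (v,x,u), (v,x,v), (x,t,w), (x,v,s), (x,v,w), (x,v,x).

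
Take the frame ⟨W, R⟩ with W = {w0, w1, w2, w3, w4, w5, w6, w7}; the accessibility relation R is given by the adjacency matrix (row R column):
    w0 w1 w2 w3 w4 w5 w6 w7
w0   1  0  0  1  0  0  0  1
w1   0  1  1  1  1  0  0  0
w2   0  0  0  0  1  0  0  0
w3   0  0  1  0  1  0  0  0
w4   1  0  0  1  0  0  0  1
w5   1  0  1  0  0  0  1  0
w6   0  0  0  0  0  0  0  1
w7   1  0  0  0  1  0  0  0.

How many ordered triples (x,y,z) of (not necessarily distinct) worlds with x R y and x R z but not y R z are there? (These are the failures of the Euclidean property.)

Enumerating: (w0,w3,w0), (w0,w3,w3), (w0,w3,w7), (w0,w7,w3), (w0,w7,w7), (w1,w2,w1), (w1,w2,w2), (w1,w2,w3), (w1,w3,w1), (w1,w3,w3), (w1,w4,w1), (w1,w4,w2), … and 21 more.
Total: 33.

33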